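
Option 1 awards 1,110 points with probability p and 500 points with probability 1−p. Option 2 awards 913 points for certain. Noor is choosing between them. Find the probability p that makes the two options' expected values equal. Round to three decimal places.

p = 0.677

p·1110 + (1−p)·500 = 913
610p + 500 = 913
p = (913 − 500) / 610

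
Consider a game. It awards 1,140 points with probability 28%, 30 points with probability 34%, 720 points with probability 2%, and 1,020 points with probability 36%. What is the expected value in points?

EV = 0.28 × 1140 + 0.34 × 30 + 0.02 × 720 + 0.36 × 1020 = 319.2 + 10.2 + 14.4 + 367.2 = 711

711 points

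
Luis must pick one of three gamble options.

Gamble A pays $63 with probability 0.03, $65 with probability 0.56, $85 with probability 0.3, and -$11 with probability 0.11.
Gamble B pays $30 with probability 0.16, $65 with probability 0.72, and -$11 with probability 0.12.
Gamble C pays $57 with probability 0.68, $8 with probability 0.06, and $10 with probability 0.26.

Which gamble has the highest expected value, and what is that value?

Gamble A ($62.58)

Gamble A = 0.03 × 63 + 0.56 × 65 + 0.3 × 85 + 0.11 × (-11) = 1.89 + 36.4 + 25.5 − 1.21 = 62.58
Gamble B = 0.16 × 30 + 0.72 × 65 + 0.12 × (-11) = 4.8 + 46.8 − 1.32 = 50.28
Gamble C = 0.68 × 57 + 0.06 × 8 + 0.26 × 10 = 38.76 + 0.48 + 2.6 = 41.84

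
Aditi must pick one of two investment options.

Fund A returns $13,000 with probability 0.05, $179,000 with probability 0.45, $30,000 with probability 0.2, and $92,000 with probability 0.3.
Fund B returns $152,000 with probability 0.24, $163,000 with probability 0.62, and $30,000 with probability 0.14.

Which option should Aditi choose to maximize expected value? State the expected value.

Fund B ($141,740)

Fund A = 0.05 × 13000 + 0.45 × 179000 + 0.2 × 30000 + 0.3 × 92000 = 650 + 80550 + 6000 + 27600 = 114800
Fund B = 0.24 × 152000 + 0.62 × 163000 + 0.14 × 30000 = 36480 + 101060 + 4200 = 141740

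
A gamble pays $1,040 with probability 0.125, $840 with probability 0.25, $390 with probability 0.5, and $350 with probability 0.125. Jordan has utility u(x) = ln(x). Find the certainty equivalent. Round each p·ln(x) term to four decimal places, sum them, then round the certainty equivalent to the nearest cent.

E[u] = 0.125·ln(1040) + 0.25·ln(840) + 0.5·ln(390) + 0.125·ln(350) = 0.8684 + 1.6834 + 2.9831 + 0.7322 = 6.2671
CE = e^6.2671 ≈ 526.95

$526.95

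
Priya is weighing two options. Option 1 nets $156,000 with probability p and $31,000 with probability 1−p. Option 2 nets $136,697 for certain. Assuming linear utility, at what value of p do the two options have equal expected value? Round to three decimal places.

p·156000 + (1−p)·31000 = 136697
125000p + 31000 = 136697
p = (136697 − 31000) / 125000

p = 0.846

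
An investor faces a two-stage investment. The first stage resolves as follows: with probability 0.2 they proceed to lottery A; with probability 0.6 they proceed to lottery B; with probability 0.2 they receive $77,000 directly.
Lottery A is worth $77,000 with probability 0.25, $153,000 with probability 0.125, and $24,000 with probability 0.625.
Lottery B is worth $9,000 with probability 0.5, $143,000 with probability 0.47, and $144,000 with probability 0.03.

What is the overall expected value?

EV(A) = 0.25 × 77000 + 0.125 × 153000 + 0.625 × 24000 = 19250 + 19125 + 15000 = 53375
EV(B) = 0.5 × 9000 + 0.47 × 143000 + 0.03 × 144000 = 4500 + 67210 + 4320 = 76030
Branch C: 77000 (certain)
Overall = 0.2 × 53375 + 0.6 × 76030 + 0.2 × 77000 = 10675 + 45618 + 15400 = 71693

$71,693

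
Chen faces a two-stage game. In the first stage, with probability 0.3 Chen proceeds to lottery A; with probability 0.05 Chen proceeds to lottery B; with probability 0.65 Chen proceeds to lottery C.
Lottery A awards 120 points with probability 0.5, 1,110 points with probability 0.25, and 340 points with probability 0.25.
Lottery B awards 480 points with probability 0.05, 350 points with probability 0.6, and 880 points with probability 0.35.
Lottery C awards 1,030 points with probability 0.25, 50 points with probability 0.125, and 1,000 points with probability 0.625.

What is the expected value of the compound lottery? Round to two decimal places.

EV(A) = 0.5 × 120 + 0.25 × 1110 + 0.25 × 340 = 60 + 277.5 + 85 = 422.5
EV(B) = 0.05 × 480 + 0.6 × 350 + 0.35 × 880 = 24 + 210 + 308 = 542
EV(C) = 0.25 × 1030 + 0.125 × 50 + 0.625 × 1000 = 257.5 + 6.25 + 625 = 888.75
Overall = 0.3 × 422.5 + 0.05 × 542 + 0.65 × 888.75 = 126.75 + 27.1 + 577.6875 = 731.5375

731.54 points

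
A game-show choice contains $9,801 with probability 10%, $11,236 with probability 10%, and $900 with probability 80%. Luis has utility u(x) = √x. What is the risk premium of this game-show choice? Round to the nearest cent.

$843.45

E[u] = 0.1·√9801 + 0.1·√11236 + 0.8·√900 = 0.1·99 + 0.1·106 + 0.8·30 = 44.5
CE = (44.5)² = 1980.25
Risk premium = EV − CE = 2823.7 − 1980.25 = 843.45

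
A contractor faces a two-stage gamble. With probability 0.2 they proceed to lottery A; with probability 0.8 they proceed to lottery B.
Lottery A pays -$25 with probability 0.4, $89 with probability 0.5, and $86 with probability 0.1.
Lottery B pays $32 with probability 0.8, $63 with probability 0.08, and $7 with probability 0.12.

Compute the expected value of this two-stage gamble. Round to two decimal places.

$33.80

EV(A) = 0.4 × (-25) + 0.5 × 89 + 0.1 × 86 = -10 + 44.5 + 8.6 = 43.1
EV(B) = 0.8 × 32 + 0.08 × 63 + 0.12 × 7 = 25.6 + 5.04 + 0.84 = 31.48
Overall = 0.2 × 43.1 + 0.8 × 31.48 = 8.62 + 25.184 = 33.804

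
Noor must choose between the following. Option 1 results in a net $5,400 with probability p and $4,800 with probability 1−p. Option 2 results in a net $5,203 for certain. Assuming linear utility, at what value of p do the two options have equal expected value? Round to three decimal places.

p = 0.672

p·5400 + (1−p)·4800 = 5203
600p + 4800 = 5203
p = (5203 − 4800) / 600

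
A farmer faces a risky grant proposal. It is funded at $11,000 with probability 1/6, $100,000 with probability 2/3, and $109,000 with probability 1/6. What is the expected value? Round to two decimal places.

EV = 1/6 × 11000 + 2/3 × 100000 + 1/6 × 109000 = 1833.3333 + 66666.6667 + 18166.6667 = 86666.6667

$86,666.67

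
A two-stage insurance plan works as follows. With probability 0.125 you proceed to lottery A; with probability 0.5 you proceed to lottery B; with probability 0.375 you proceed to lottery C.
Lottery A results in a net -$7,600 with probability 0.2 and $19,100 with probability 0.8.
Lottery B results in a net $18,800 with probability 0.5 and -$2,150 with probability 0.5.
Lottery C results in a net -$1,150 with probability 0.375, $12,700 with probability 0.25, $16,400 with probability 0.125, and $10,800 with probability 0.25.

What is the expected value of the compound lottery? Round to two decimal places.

EV(A) = 0.2 × (-7600) + 0.8 × 19100 = -1520 + 15280 = 13760
EV(B) = 0.5 × 18800 + 0.5 × (-2150) = 9400 − 1075 = 8325
EV(C) = 0.375 × (-1150) + 0.25 × 12700 + 0.125 × 16400 + 0.25 × 10800 = -431.25 + 3175 + 2050 + 2700 = 7493.75
Overall = 0.125 × 13760 + 0.5 × 8325 + 0.375 × 7493.75 = 1720 + 4162.5 + 2810.15625 = 8692.65625

$8,692.66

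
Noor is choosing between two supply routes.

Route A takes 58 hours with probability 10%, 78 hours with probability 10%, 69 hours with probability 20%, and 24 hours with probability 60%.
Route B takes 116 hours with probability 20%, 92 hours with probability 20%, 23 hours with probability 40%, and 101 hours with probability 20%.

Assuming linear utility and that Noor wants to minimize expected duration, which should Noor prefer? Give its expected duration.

Route A = 0.1 × 58 + 0.1 × 78 + 0.2 × 69 + 0.6 × 24 = 5.8 + 7.8 + 13.8 + 14.4 = 41.8
Route B = 0.2 × 116 + 0.2 × 92 + 0.4 × 23 + 0.2 × 101 = 23.2 + 18.4 + 9.2 + 20.2 = 71

Route A (41.8 hours)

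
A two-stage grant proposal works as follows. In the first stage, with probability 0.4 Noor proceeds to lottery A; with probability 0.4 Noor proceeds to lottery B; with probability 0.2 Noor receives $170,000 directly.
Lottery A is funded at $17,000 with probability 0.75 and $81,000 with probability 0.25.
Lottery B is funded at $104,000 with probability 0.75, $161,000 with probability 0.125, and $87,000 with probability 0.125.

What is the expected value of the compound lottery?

EV(A) = 0.75 × 17000 + 0.25 × 81000 = 12750 + 20250 = 33000
EV(B) = 0.75 × 104000 + 0.125 × 161000 + 0.125 × 87000 = 78000 + 20125 + 10875 = 109000
Branch C: 170000 (certain)
Overall = 0.4 × 33000 + 0.4 × 109000 + 0.2 × 170000 = 13200 + 43600 + 34000 = 90800

$90,800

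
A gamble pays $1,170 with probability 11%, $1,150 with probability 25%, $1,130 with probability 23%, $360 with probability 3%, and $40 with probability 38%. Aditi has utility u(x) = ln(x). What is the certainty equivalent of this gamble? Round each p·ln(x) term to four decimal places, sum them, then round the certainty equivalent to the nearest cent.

$309.30

E[u] = 0.11·ln(1170) + 0.25·ln(1150) + 0.23·ln(1130) + 0.03·ln(360) + 0.38·ln(40) = 0.7771 + 1.7619 + 1.6169 + 0.1766 + 1.4018 = 5.7343
CE = e^5.7343 ≈ 309.30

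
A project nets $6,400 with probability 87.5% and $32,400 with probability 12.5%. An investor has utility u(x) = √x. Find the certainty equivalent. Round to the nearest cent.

E[u] = 0.875·√6400 + 0.125·√32400 = 0.875·80 + 0.125·180 = 92.5
CE = (92.5)² = 8556.25

$8,556.25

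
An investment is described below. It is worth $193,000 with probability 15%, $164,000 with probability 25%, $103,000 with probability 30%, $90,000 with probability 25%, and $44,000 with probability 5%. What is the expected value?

$125,550

EV = 0.15 × 193000 + 0.25 × 164000 + 0.3 × 103000 + 0.25 × 90000 + 0.05 × 44000 = 28950 + 41000 + 30900 + 22500 + 2200 = 125550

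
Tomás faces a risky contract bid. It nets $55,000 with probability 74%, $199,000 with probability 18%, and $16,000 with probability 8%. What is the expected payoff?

EV = 0.74 × 55000 + 0.18 × 199000 + 0.08 × 16000 = 40700 + 35820 + 1280 = 77800

$77,800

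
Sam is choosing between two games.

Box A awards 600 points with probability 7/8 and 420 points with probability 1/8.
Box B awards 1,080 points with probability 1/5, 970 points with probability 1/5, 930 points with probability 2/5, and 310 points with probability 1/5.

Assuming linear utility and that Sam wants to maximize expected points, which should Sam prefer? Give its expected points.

Box B (844 points)

Box A = 7/8 × 600 + 1/8 × 420 = 525 + 52.5 = 577.5
Box B = 1/5 × 1080 + 1/5 × 970 + 2/5 × 930 + 1/5 × 310 = 216 + 194 + 372 + 62 = 844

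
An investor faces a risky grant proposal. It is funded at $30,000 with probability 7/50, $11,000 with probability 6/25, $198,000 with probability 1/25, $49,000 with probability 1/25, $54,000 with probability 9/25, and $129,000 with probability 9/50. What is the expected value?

$59,380

EV = 7/50 × 30000 + 6/25 × 11000 + 1/25 × 198000 + 1/25 × 49000 + 9/25 × 54000 + 9/50 × 129000 = 4200 + 2640 + 7920 + 1960 + 19440 + 23220 = 59380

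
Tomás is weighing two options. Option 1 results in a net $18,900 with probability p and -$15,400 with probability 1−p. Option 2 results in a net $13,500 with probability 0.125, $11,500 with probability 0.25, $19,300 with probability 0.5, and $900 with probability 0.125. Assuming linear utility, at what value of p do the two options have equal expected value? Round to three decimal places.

p = 0.867

EV(Option 2) = 0.125 × 13500 + 0.25 × 11500 + 0.5 × 19300 + 0.125 × 900 = 1687.5 + 2875 + 9650 + 112.5 = 14325
p·18900 + (1−p)·(-15400) = 14325
34300p − 15400 = 14325
p = (14325 + 15400) / 34300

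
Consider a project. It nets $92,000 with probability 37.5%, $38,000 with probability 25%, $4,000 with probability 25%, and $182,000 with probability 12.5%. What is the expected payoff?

$67,750

EV = 0.375 × 92000 + 0.25 × 38000 + 0.25 × 4000 + 0.125 × 182000 = 34500 + 9500 + 1000 + 22750 = 67750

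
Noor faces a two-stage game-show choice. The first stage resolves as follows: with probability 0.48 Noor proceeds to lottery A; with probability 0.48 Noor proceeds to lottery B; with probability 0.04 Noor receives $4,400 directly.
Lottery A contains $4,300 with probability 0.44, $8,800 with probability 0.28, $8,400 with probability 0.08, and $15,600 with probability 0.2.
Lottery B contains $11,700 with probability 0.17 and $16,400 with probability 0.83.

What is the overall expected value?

EV(A) = 0.44 × 4300 + 0.28 × 8800 + 0.08 × 8400 + 0.2 × 15600 = 1892 + 2464 + 672 + 3120 = 8148
EV(B) = 0.17 × 11700 + 0.83 × 16400 = 1989 + 13612 = 15601
Branch C: 4400 (certain)
Overall = 0.48 × 8148 + 0.48 × 15601 + 0.04 × 4400 = 3911.04 + 7488.48 + 176 = 11575.52

$11,575.52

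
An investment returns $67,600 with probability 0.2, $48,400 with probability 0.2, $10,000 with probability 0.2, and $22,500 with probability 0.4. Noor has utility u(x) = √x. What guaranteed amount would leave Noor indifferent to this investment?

$30,976

E[u] = 0.2·√67600 + 0.2·√48400 + 0.2·√10000 + 0.4·√22500 = 0.2·260 + 0.2·220 + 0.2·100 + 0.4·150 = 176
CE = (176)² = 30976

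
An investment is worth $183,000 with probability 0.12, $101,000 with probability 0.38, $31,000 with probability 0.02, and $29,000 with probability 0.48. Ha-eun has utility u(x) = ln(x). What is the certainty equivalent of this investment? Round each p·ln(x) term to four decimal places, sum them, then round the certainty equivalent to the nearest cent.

E[u] = 0.12·ln(183000) + 0.38·ln(101000) + 0.02·ln(31000) + 0.48·ln(29000) = 1.4541 + 4.3787 + 0.2068 + 4.9320 = 10.9716
CE = e^10.9716 ≈ 58197.64

$58,197.64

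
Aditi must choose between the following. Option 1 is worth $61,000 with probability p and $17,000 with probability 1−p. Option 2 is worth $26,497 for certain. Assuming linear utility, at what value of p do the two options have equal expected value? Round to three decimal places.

p·61000 + (1−p)·17000 = 26497
44000p + 17000 = 26497
p = (26497 − 17000) / 44000

p = 0.216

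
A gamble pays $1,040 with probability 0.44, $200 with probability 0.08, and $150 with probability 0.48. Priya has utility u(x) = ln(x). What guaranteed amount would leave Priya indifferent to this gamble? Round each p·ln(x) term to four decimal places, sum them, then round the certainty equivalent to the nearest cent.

E[u] = 0.44·ln(1040) + 0.08·ln(200) + 0.48·ln(150) = 3.0567 + 0.4239 + 2.4051 = 5.8857
CE = e^5.8857 ≈ 359.85

$359.85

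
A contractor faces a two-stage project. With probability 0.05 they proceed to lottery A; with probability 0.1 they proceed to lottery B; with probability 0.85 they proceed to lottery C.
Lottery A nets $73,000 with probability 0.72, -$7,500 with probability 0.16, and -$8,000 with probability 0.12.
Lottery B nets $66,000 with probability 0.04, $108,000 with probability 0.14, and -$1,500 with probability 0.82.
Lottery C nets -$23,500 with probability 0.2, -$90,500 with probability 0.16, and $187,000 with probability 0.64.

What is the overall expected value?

$89,598

EV(A) = 0.72 × 73000 + 0.16 × (-7500) + 0.12 × (-8000) = 52560 − 1200 − 960 = 50400
EV(B) = 0.04 × 66000 + 0.14 × 108000 + 0.82 × (-1500) = 2640 + 15120 − 1230 = 16530
EV(C) = 0.2 × (-23500) + 0.16 × (-90500) + 0.64 × 187000 = -4700 − 14480 + 119680 = 100500
Overall = 0.05 × 50400 + 0.1 × 16530 + 0.85 × 100500 = 2520 + 1653 + 85425 = 89598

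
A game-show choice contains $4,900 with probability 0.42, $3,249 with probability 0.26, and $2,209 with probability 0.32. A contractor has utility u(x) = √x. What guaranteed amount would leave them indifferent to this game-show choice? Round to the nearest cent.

E[u] = 0.42·√4900 + 0.26·√3249 + 0.32·√2209 = 0.42·70 + 0.26·57 + 0.32·47 = 59.26
CE = (59.26)² = 3511.7476

$3,511.75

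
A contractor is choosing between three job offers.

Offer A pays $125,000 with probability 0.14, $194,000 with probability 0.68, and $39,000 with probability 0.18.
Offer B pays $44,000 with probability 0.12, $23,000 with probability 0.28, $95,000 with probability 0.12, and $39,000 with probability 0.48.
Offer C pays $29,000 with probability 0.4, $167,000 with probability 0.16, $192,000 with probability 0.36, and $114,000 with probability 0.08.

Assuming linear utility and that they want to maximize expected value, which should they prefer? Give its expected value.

Offer A ($156,440)

Offer A = 0.14 × 125000 + 0.68 × 194000 + 0.18 × 39000 = 17500 + 131920 + 7020 = 156440
Offer B = 0.12 × 44000 + 0.28 × 23000 + 0.12 × 95000 + 0.48 × 39000 = 5280 + 6440 + 11400 + 18720 = 41840
Offer C = 0.4 × 29000 + 0.16 × 167000 + 0.36 × 192000 + 0.08 × 114000 = 11600 + 26720 + 69120 + 9120 = 116560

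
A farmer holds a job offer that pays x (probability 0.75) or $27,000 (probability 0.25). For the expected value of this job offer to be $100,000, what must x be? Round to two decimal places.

x = $124,333.33

0.75·x + 0.25·27000 = 100000
0.75·x = 100000 − 6750 = 93250
x = 93250 / 0.75 = 124333.3333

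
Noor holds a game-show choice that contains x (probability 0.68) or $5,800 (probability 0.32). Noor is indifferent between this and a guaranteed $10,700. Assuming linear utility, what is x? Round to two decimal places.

0.68·x + 0.32·5800 = 10700
0.68·x = 10700 − 1856 = 8844
x = 8844 / 0.68 = 13005.8824

x = $13,005.88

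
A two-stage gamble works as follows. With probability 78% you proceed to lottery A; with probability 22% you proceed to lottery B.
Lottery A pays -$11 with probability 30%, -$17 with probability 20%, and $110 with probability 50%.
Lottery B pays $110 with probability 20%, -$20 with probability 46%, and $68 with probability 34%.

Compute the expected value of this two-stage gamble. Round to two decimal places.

EV(A) = 0.3 × (-11) + 0.2 × (-17) + 0.5 × 110 = -3.3 − 3.4 + 55 = 48.3
EV(B) = 0.2 × 110 + 0.46 × (-20) + 0.34 × 68 = 22 − 9.2 + 23.12 = 35.92
Overall = 0.78 × 48.3 + 0.22 × 35.92 = 37.674 + 7.9024 = 45.5764

$45.58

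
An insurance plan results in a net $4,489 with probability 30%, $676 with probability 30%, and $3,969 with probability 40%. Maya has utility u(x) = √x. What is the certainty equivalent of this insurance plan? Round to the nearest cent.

E[u] = 0.3·√4489 + 0.3·√676 + 0.4·√3969 = 0.3·67 + 0.3·26 + 0.4·63 = 53.1
CE = (53.1)² = 2819.61

$2,819.61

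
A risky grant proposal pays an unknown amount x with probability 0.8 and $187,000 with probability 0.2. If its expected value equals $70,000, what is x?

0.8·x + 0.2·187000 = 70000
0.8·x = 70000 − 37400 = 32600
x = 32600 / 0.8 = 40750

x = $40,750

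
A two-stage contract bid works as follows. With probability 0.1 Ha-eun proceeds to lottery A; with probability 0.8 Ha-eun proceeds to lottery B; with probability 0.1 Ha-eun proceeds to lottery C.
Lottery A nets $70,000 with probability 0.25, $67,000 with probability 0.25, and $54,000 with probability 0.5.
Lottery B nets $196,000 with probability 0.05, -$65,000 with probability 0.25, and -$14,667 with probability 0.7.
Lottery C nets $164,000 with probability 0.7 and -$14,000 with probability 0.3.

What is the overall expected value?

$3,811.48

EV(A) = 0.25 × 70000 + 0.25 × 67000 + 0.5 × 54000 = 17500 + 16750 + 27000 = 61250
EV(B) = 0.05 × 196000 + 0.25 × (-65000) + 0.7 × (-14667) = 9800 − 16250 − 10266.9 = -16716.9
EV(C) = 0.7 × 164000 + 0.3 × (-14000) = 114800 − 4200 = 110600
Overall = 0.1 × 61250 + 0.8 × (-16716.9) + 0.1 × 110600 = 6125 − 13373.52 + 11060 = 3811.48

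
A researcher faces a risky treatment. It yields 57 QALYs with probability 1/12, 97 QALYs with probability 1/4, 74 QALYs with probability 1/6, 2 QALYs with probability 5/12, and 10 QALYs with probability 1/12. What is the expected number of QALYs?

43 QALYs

EV = 1/12 × 57 + 1/4 × 97 + 1/6 × 74 + 5/12 × 2 + 1/12 × 10 = 4.75 + 24.25 + 12.3333 + 0.8333 + 0.8333 = 43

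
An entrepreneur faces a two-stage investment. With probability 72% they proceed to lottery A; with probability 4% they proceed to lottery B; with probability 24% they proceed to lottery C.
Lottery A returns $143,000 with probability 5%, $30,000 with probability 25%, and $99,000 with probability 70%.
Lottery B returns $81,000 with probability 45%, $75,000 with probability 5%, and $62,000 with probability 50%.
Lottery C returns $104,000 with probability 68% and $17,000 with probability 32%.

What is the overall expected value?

EV(A) = 0.05 × 143000 + 0.25 × 30000 + 0.7 × 99000 = 7150 + 7500 + 69300 = 83950
EV(B) = 0.45 × 81000 + 0.05 × 75000 + 0.5 × 62000 = 36450 + 3750 + 31000 = 71200
EV(C) = 0.68 × 104000 + 0.32 × 17000 = 70720 + 5440 = 76160
Overall = 0.72 × 83950 + 0.04 × 71200 + 0.24 × 76160 = 60444 + 2848 + 18278.4 = 81570.4

$81,570.40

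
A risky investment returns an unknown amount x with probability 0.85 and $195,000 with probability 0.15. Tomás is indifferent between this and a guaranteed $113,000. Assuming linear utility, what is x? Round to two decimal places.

0.85·x + 0.15·195000 = 113000
0.85·x = 113000 − 29250 = 83750
x = 83750 / 0.85 = 98529.4118

x = $98,529.41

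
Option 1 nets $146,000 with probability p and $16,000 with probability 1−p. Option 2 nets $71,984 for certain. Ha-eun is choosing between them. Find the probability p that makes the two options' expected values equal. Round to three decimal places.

p·146000 + (1−p)·16000 = 71984
130000p + 16000 = 71984
p = (71984 − 16000) / 130000

p = 0.431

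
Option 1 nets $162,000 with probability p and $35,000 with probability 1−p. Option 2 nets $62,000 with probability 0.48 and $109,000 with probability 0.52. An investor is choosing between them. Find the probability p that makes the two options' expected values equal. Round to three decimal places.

EV(Option 2) = 0.48 × 62000 + 0.52 × 109000 = 29760 + 56680 = 86440
p·162000 + (1−p)·35000 = 86440
127000p + 35000 = 86440
p = (86440 − 35000) / 127000

p = 0.405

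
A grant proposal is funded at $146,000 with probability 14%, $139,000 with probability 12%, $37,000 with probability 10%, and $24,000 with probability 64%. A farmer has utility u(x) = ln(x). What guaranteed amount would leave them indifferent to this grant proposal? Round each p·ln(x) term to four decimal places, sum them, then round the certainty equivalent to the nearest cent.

E[u] = 0.14·ln(146000) + 0.12·ln(139000) + 0.1·ln(37000) + 0.64·ln(24000) = 1.6648 + 1.4211 + 1.0519 + 6.4549 = 10.5927
CE = e^10.5927 ≈ 39842.92

$39,842.92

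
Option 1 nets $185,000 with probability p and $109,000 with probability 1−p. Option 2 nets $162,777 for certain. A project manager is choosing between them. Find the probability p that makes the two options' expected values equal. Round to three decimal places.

p·185000 + (1−p)·109000 = 162777
76000p + 109000 = 162777
p = (162777 − 109000) / 76000

p = 0.708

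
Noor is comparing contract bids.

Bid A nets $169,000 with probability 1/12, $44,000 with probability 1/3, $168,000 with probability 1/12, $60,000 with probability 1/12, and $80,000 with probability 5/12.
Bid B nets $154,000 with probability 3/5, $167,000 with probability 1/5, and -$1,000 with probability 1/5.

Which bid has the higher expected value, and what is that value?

Bid A = 1/12 × 169000 + 1/3 × 44000 + 1/12 × 168000 + 1/12 × 60000 + 5/12 × 80000 = 14083.3333 + 14666.6667 + 14000 + 5000 + 33333.3333 = 81083.3333
Bid B = 3/5 × 154000 + 1/5 × 167000 + 1/5 × (-1000) = 92400 + 33400 − 200 = 125600

Bid B ($125,600)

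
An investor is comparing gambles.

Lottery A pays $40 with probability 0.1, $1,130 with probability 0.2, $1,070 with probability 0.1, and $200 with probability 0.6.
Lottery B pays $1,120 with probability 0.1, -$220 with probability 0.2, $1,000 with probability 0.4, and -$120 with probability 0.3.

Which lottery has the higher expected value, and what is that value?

Lottery A = 0.1 × 40 + 0.2 × 1130 + 0.1 × 1070 + 0.6 × 200 = 4 + 226 + 107 + 120 = 457
Lottery B = 0.1 × 1120 + 0.2 × (-220) + 0.4 × 1000 + 0.3 × (-120) = 112 − 44 + 400 − 36 = 432

Lottery A ($457)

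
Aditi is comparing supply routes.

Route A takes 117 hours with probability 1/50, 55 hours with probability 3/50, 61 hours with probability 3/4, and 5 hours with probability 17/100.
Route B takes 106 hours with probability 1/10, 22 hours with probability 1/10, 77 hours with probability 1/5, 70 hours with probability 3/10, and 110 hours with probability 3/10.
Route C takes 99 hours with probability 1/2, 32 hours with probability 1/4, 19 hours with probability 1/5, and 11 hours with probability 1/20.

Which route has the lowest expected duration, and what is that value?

Route A = 1/50 × 117 + 3/50 × 55 + 3/4 × 61 + 17/100 × 5 = 2.34 + 3.3 + 45.75 + 0.85 = 52.24
Route B = 1/10 × 106 + 1/10 × 22 + 1/5 × 77 + 3/10 × 70 + 3/10 × 110 = 10.6 + 2.2 + 15.4 + 21 + 33 = 82.2
Route C = 1/2 × 99 + 1/4 × 32 + 1/5 × 19 + 1/20 × 11 = 49.5 + 8 + 3.8 + 0.55 = 61.85

Route A (52.24 hours)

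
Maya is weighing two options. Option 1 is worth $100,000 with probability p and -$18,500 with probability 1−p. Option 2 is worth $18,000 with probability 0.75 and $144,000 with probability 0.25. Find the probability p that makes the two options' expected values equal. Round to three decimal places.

p = 0.574

EV(Option 2) = 0.75 × 18000 + 0.25 × 144000 = 13500 + 36000 = 49500
p·100000 + (1−p)·(-18500) = 49500
118500p − 18500 = 49500
p = (49500 + 18500) / 118500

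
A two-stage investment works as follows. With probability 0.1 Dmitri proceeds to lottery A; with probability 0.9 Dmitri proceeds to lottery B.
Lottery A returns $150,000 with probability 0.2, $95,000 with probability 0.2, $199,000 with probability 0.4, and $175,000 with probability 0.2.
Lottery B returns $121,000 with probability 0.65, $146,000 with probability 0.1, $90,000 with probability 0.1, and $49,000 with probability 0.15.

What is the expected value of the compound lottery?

EV(A) = 0.2 × 150000 + 0.2 × 95000 + 0.4 × 199000 + 0.2 × 175000 = 30000 + 19000 + 79600 + 35000 = 163600
EV(B) = 0.65 × 121000 + 0.1 × 146000 + 0.1 × 90000 + 0.15 × 49000 = 78650 + 14600 + 9000 + 7350 = 109600
Overall = 0.1 × 163600 + 0.9 × 109600 = 16360 + 98640 = 115000

$115,000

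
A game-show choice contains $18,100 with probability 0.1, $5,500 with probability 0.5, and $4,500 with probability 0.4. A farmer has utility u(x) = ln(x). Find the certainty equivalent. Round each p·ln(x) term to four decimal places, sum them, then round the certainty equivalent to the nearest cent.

E[u] = 0.1·ln(18100) + 0.5·ln(5500) + 0.4·ln(4500) = 0.9804 + 4.3063 + 3.3647 = 8.6514
CE = e^8.6514 ≈ 5718.15

$5,718.15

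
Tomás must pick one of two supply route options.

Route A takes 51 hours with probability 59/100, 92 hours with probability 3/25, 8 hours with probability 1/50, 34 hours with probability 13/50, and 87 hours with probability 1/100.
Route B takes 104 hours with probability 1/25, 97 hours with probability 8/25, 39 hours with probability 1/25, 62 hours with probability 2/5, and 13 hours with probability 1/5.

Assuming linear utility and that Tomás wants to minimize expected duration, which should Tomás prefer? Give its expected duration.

Route A = 59/100 × 51 + 3/25 × 92 + 1/50 × 8 + 13/50 × 34 + 1/100 × 87 = 30.09 + 11.04 + 0.16 + 8.84 + 0.87 = 51
Route B = 1/25 × 104 + 8/25 × 97 + 1/25 × 39 + 2/5 × 62 + 1/5 × 13 = 4.16 + 31.04 + 1.56 + 24.8 + 2.6 = 64.16

Route A (51 hours)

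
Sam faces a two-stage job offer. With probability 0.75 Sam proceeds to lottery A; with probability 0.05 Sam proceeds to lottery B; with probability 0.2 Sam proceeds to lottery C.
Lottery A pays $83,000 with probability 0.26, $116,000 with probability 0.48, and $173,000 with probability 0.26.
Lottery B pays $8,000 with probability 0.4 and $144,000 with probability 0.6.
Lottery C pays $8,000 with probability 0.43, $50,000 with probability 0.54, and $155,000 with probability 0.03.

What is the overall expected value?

EV(A) = 0.26 × 83000 + 0.48 × 116000 + 0.26 × 173000 = 21580 + 55680 + 44980 = 122240
EV(B) = 0.4 × 8000 + 0.6 × 144000 = 3200 + 86400 = 89600
EV(C) = 0.43 × 8000 + 0.54 × 50000 + 0.03 × 155000 = 3440 + 27000 + 4650 = 35090
Overall = 0.75 × 122240 + 0.05 × 89600 + 0.2 × 35090 = 91680 + 4480 + 7018 = 103178

$103,178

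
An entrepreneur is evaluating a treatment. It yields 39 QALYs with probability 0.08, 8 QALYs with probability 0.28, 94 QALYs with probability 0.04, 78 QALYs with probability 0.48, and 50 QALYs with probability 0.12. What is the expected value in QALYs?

52.56 QALYs

EV = 0.08 × 39 + 0.28 × 8 + 0.04 × 94 + 0.48 × 78 + 0.12 × 50 = 3.12 + 2.24 + 3.76 + 37.44 + 6 = 52.56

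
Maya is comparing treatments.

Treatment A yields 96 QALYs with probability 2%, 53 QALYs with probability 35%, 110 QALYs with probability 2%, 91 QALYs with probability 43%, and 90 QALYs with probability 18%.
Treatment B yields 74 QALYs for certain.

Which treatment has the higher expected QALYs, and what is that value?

Treatment A (78 QALYs)

Treatment A = 0.02 × 96 + 0.35 × 53 + 0.02 × 110 + 0.43 × 91 + 0.18 × 90 = 1.92 + 18.55 + 2.2 + 39.13 + 16.2 = 78
Treatment B: 74 (certain)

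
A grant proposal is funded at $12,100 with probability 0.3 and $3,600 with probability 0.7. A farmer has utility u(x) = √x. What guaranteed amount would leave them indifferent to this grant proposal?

$5,625

E[u] = 0.3·√12100 + 0.7·√3600 = 0.3·110 + 0.7·60 = 75
CE = (75)² = 5625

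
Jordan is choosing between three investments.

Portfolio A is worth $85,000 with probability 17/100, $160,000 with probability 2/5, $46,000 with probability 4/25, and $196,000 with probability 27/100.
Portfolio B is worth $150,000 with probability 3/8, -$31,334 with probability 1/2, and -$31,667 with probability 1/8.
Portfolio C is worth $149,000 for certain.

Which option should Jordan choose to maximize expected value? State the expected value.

Portfolio C ($149,000)

Portfolio A = 17/100 × 85000 + 2/5 × 160000 + 4/25 × 46000 + 27/100 × 196000 = 14450 + 64000 + 7360 + 52920 = 138730
Portfolio B = 3/8 × 150000 + 1/2 × (-31334) + 1/8 × (-31667) = 56250 − 15667 − 3958.375 = 36624.625
Portfolio C: 149000 (certain)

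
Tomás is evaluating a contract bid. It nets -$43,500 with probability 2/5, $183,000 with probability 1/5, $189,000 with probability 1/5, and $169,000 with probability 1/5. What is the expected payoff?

$90,800

EV = 2/5 × (-43500) + 1/5 × 183000 + 1/5 × 189000 + 1/5 × 169000 = -17400 + 36600 + 37800 + 33800 = 90800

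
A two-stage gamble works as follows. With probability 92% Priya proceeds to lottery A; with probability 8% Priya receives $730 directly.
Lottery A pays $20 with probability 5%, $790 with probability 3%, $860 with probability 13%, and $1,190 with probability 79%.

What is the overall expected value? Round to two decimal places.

EV(A) = 0.05 × 20 + 0.03 × 790 + 0.13 × 860 + 0.79 × 1190 = 1 + 23.7 + 111.8 + 940.1 = 1076.6
Branch B: 730 (certain)
Overall = 0.92 × 1076.6 + 0.08 × 730 = 990.472 + 58.4 = 1048.872

$1,048.87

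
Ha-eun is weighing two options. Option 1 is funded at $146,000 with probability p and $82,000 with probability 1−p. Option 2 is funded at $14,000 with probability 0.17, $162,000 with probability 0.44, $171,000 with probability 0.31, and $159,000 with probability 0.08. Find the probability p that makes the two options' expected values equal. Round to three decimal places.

p = 0.897

EV(Option 2) = 0.17 × 14000 + 0.44 × 162000 + 0.31 × 171000 + 0.08 × 159000 = 2380 + 71280 + 53010 + 12720 = 139390
p·146000 + (1−p)·82000 = 139390
64000p + 82000 = 139390
p = (139390 − 82000) / 64000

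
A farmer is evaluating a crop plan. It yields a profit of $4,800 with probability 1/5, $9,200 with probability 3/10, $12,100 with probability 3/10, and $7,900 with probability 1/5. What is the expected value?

$8,930

EV = 1/5 × 4800 + 3/10 × 9200 + 3/10 × 12100 + 1/5 × 7900 = 960 + 2760 + 3630 + 1580 = 8930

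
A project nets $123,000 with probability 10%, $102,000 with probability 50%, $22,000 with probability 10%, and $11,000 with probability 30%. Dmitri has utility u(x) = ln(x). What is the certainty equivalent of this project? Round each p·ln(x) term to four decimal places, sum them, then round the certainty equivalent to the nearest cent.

E[u] = 0.1·ln(123000) + 0.5·ln(102000) + 0.1·ln(22000) + 0.3·ln(11000) = 1.1720 + 5.7664 + 0.9999 + 2.7917 = 10.7300
CE = e^10.7300 ≈ 45706.69

$45,706.69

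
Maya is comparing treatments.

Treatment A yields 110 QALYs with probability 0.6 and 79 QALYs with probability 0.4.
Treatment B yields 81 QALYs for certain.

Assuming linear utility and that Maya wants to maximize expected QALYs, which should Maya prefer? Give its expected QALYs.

Treatment A = 0.6 × 110 + 0.4 × 79 = 66 + 31.6 = 97.6
Treatment B: 81 (certain)

Treatment A (97.6 QALYs)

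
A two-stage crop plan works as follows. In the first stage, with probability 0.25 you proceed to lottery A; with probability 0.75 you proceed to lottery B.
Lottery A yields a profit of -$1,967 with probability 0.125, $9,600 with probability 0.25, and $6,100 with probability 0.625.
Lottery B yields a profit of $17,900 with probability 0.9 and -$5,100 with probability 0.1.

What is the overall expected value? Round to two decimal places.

EV(A) = 0.125 × (-1967) + 0.25 × 9600 + 0.625 × 6100 = -245.875 + 2400 + 3812.5 = 5966.625
EV(B) = 0.9 × 17900 + 0.1 × (-5100) = 16110 − 510 = 15600
Overall = 0.25 × 5966.625 + 0.75 × 15600 = 1491.65625 + 11700 = 13191.65625

$13,191.66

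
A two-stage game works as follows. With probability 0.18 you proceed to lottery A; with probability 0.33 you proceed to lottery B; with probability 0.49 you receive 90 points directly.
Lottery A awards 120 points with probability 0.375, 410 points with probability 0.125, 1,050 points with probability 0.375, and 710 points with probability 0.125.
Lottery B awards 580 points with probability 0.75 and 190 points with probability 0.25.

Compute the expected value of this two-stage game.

307.5 points

EV(A) = 0.375 × 120 + 0.125 × 410 + 0.375 × 1050 + 0.125 × 710 = 45 + 51.25 + 393.75 + 88.75 = 578.75
EV(B) = 0.75 × 580 + 0.25 × 190 = 435 + 47.5 = 482.5
Branch C: 90 (certain)
Overall = 0.18 × 578.75 + 0.33 × 482.5 + 0.49 × 90 = 104.175 + 159.225 + 44.1 = 307.5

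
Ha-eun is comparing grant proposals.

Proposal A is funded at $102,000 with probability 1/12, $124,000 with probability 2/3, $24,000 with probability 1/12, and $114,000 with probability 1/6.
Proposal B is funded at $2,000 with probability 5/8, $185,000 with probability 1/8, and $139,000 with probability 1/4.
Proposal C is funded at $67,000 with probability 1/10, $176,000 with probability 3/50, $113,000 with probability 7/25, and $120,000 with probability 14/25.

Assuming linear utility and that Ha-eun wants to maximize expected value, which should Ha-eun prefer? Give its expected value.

Proposal A = 1/12 × 102000 + 2/3 × 124000 + 1/12 × 24000 + 1/6 × 114000 = 8500 + 82666.6667 + 2000 + 19000 = 112166.6667
Proposal B = 5/8 × 2000 + 1/8 × 185000 + 1/4 × 139000 = 1250 + 23125 + 34750 = 59125
Proposal C = 1/10 × 67000 + 3/50 × 176000 + 7/25 × 113000 + 14/25 × 120000 = 6700 + 10560 + 31640 + 67200 = 116100

Proposal C ($116,100)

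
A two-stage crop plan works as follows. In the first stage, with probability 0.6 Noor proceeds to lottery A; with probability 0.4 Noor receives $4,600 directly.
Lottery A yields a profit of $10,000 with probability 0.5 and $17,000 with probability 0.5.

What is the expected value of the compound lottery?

EV(A) = 0.5 × 10000 + 0.5 × 17000 = 5000 + 8500 = 13500
Branch B: 4600 (certain)
Overall = 0.6 × 13500 + 0.4 × 4600 = 8100 + 1840 = 9940

$9,940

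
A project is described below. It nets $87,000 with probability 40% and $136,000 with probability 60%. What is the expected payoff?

EV = 0.4 × 87000 + 0.6 × 136000 = 34800 + 81600 = 116400

$116,400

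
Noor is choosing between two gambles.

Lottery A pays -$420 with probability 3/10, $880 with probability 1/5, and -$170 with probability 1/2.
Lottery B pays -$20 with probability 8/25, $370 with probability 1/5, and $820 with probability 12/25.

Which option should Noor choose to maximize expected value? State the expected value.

Lottery A = 3/10 × (-420) + 1/5 × 880 + 1/2 × (-170) = -126 + 176 − 85 = -35
Lottery B = 8/25 × (-20) + 1/5 × 370 + 12/25 × 820 = -6.4 + 74 + 393.6 = 461.2

Lottery B ($461.20)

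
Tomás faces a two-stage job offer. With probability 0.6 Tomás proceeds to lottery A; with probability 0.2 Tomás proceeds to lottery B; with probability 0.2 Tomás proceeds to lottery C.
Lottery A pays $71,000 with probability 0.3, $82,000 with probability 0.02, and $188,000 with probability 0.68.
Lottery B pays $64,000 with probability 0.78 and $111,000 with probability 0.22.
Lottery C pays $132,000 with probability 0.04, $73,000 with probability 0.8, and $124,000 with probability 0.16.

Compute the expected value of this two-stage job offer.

EV(A) = 0.3 × 71000 + 0.02 × 82000 + 0.68 × 188000 = 21300 + 1640 + 127840 = 150780
EV(B) = 0.78 × 64000 + 0.22 × 111000 = 49920 + 24420 = 74340
EV(C) = 0.04 × 132000 + 0.8 × 73000 + 0.16 × 124000 = 5280 + 58400 + 19840 = 83520
Overall = 0.6 × 150780 + 0.2 × 74340 + 0.2 × 83520 = 90468 + 14868 + 16704 = 122040

$122,040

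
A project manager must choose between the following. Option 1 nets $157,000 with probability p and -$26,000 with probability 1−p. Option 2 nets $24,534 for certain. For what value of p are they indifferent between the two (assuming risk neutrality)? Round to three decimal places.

p = 0.276

p·157000 + (1−p)·(-26000) = 24534
183000p − 26000 = 24534
p = (24534 + 26000) / 183000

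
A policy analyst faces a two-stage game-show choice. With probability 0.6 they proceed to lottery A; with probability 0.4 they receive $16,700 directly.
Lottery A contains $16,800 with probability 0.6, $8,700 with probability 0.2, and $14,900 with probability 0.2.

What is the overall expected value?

$15,560

EV(A) = 0.6 × 16800 + 0.2 × 8700 + 0.2 × 14900 = 10080 + 1740 + 2980 = 14800
Branch B: 16700 (certain)
Overall = 0.6 × 14800 + 0.4 × 16700 = 8880 + 6680 = 15560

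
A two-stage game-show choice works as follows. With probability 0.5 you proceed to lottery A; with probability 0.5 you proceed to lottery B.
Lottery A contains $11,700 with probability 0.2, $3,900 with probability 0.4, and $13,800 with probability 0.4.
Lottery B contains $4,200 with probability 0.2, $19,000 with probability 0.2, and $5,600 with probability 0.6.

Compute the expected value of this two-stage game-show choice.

EV(A) = 0.2 × 11700 + 0.4 × 3900 + 0.4 × 13800 = 2340 + 1560 + 5520 = 9420
EV(B) = 0.2 × 4200 + 0.2 × 19000 + 0.6 × 5600 = 840 + 3800 + 3360 = 8000
Overall = 0.5 × 9420 + 0.5 × 8000 = 4710 + 4000 = 8710

$8,710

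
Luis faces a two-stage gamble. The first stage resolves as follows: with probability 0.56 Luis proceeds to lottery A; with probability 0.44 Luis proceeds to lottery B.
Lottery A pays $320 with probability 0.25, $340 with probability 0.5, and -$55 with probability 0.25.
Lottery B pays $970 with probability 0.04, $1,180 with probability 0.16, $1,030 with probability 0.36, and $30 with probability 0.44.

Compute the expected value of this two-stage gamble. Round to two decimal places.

EV(A) = 0.25 × 320 + 0.5 × 340 + 0.25 × (-55) = 80 + 170 − 13.75 = 236.25
EV(B) = 0.04 × 970 + 0.16 × 1180 + 0.36 × 1030 + 0.44 × 30 = 38.8 + 188.8 + 370.8 + 13.2 = 611.6
Overall = 0.56 × 236.25 + 0.44 × 611.6 = 132.3 + 269.104 = 401.404

$401.40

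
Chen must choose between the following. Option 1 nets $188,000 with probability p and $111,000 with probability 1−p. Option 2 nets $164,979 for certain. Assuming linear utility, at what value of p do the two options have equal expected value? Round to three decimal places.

p·188000 + (1−p)·111000 = 164979
77000p + 111000 = 164979
p = (164979 − 111000) / 77000

p = 0.701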